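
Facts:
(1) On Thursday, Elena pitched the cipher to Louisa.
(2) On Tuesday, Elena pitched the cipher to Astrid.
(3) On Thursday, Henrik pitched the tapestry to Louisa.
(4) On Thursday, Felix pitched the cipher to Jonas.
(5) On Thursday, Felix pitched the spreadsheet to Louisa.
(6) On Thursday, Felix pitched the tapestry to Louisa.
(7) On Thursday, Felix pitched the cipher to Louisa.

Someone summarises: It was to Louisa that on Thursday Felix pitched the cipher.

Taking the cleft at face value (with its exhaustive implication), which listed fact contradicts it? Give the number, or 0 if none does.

The cleft puts "Louisa" in focus and presupposes the open proposition with agent = Felix, thing = the cipher, setting = on Thursday.
Exhaustivity: Louisa is the only recipient satisfying that background.
Fact (4) shares the background but with recipient = Jonas; exhaustivity is violated.

4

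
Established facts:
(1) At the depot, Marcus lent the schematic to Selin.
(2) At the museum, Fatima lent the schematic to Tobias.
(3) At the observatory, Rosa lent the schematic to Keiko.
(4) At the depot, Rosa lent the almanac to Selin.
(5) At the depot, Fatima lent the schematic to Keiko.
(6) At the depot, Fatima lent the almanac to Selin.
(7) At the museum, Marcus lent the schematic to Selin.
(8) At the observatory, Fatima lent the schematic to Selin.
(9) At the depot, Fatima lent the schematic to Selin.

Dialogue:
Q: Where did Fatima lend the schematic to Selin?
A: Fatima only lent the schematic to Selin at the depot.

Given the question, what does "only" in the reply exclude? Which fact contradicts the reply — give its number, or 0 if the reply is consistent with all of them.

Answering "Where did ...?" puts focus on the setting — here, "at the depot".
"Only" then excludes alternative settings while the background — Fatima as agent and the schematic as thing and Selin as recipient — is held fixed.
Fact (8) keeps Fatima as agent and the schematic as thing and Selin as recipient but has setting = at the observatory; that refutes the reply.
(Fact (5) would refute a reading with focus on the recipient — but that is not what the question asks.)

8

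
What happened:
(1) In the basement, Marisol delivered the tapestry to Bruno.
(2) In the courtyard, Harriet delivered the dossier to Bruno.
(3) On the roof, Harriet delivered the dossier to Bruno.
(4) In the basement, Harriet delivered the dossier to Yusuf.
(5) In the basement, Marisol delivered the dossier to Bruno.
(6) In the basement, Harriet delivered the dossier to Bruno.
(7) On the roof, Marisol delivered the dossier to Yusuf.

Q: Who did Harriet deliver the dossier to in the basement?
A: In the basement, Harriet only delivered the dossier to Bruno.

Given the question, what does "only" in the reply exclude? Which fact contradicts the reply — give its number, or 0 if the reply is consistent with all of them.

The question "Who did ... to ...?" targets the recipient, so in the reply the focus falls on "Bruno".
So "only" ranges over recipients; the rest (same agent, thing, setting (Harriet / the dossier / in the basement)) is presupposed.
Fact (4) keeps same agent, thing, setting (Harriet / the dossier / in the basement) but has recipient = Yusuf; that refutes the reply.
(Fact (2) would refute a reading with focus on the setting — but that is not what the question asks.)

4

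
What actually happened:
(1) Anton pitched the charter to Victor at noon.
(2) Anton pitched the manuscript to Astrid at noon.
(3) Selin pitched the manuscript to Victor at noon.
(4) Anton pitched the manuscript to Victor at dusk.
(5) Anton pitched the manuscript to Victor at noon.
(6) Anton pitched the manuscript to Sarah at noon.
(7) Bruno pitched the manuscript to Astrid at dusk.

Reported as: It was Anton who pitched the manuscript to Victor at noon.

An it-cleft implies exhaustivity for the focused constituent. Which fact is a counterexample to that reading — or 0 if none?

The cleft puts "Anton" in focus and presupposes the open proposition with same thing, recipient, setting (the manuscript / Victor / at noon).
Exhaustivity: Anton is the only agent satisfying that background.
Fact (3) shares the background but with agent = Selin; exhaustivity is violated.

3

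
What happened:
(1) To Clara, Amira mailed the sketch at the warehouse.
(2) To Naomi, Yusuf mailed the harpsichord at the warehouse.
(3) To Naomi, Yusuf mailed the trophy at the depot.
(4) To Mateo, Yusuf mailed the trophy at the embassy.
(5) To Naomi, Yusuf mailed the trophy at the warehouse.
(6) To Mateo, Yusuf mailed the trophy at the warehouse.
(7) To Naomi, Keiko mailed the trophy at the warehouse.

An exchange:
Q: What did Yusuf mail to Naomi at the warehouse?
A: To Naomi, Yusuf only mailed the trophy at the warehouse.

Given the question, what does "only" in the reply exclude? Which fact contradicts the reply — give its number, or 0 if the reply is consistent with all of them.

2

Answering "What did ...?" puts focus on the thing — here, "the trophy".
"Only" then excludes alternative things while the background — Yusuf as agent and Naomi as recipient and at the warehouse as setting — is held fixed.
Fact (2) keeps Yusuf as agent and Naomi as recipient and at the warehouse as setting but has thing = the harpsichord; that refutes the reply.
(Fact (3) would refute a reading with focus on the setting — but that is not what the question asks.)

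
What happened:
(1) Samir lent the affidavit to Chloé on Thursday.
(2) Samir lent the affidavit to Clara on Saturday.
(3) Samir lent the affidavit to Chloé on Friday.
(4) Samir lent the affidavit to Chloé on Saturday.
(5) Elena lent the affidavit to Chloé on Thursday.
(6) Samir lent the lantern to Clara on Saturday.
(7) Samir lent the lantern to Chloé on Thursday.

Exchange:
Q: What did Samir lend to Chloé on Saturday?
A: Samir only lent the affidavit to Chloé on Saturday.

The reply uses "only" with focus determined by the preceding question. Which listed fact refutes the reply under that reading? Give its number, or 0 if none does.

0

Answering "What did ...?" puts focus on the thing — here, "the affidavit".
"Only" then excludes alternative things while the background — same agent, recipient, setting (Samir / Chloé / on Saturday) — is held fixed.
No listed fact shares that background with another thing. Nothing contradicts the reply.
(Fact (2) would refute a reading with focus on the recipient — but that is not what the question asks.)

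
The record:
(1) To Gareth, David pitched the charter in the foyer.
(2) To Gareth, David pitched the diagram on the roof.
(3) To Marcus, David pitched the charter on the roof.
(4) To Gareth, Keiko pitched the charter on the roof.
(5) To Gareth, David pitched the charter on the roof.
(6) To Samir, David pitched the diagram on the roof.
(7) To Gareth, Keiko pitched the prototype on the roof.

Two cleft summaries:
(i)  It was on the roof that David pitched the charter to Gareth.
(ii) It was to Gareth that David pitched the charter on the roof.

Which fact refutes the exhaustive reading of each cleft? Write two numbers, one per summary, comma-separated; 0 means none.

1, 3

Summary (i) focuses "on the roof" (the setting); background same agent, thing, recipient (David / the charter / Gareth). Fact (1) matches that background with setting = in the foyer — refutes (i).
Summary (ii) focuses "Gareth" (the recipient); background same agent, thing, setting (David / the charter / on the roof). Fact (3) matches that background with recipient = Marcus — refutes (ii).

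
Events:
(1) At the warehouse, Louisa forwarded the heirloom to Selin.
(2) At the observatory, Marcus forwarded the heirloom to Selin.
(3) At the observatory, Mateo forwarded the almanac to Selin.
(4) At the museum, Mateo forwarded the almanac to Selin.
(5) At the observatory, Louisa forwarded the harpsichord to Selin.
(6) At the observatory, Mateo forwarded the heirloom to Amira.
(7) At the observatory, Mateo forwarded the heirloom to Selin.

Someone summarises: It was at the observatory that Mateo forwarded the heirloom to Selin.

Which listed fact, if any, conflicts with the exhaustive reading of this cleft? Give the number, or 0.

0

Focus of the cleft: "at the observatory" (the setting). Presupposed background: agent = Mateo, thing = the heirloom, recipient = Selin.
The exhaustive reading says no other setting fits that background.
Every other fact differs from the presupposition on some backgrounded slot, so none challenges the exhaustivity.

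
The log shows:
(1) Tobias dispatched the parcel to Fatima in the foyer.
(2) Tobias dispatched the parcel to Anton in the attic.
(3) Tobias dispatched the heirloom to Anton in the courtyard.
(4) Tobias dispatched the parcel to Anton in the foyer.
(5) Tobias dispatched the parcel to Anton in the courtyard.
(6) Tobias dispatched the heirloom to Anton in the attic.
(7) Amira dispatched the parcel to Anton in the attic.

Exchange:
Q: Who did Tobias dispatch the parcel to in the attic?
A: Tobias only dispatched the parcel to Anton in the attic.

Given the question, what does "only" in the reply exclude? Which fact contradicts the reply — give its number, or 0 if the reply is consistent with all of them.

The question "Who did ... to ...?" targets the recipient, so in the reply the focus falls on "Anton".
So "only" ranges over recipients; the rest (same agent, thing, setting (Tobias / the parcel / in the attic)) is presupposed.
No listed fact shares that background with another recipient. Nothing contradicts the reply.
(Fact (4) would refute a reading with focus on the setting — but that is not what the question asks.)

0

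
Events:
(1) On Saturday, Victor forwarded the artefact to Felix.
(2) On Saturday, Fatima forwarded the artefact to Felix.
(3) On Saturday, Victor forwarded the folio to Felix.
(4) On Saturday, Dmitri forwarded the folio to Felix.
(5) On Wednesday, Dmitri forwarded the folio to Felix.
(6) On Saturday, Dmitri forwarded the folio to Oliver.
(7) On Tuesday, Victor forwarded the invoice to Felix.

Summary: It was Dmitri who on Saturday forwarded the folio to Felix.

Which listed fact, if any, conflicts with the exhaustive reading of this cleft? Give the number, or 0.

Focus of the cleft: "Dmitri" (the agent). Presupposed background: thing = the folio, recipient = Felix, setting = on Saturday.
Exhaustivity: Dmitri is the only agent satisfying that background.
But fact (3) also has thing = the folio, recipient = Felix, setting = on Saturday, with agent = Victor — so the exhaustive reading fails.

3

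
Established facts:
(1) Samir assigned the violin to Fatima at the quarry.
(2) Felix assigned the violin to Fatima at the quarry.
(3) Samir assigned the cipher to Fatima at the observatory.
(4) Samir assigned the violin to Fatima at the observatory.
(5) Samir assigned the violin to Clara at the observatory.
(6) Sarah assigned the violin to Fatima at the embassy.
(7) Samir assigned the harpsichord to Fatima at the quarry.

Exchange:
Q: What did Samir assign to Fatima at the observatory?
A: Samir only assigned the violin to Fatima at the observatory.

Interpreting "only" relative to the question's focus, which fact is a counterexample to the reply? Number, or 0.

Answering "What did ...?" puts focus on the thing — here, "the violin".
"Only" then excludes alternative things while the background — same agent, recipient, setting (Samir / Fatima / at the observatory) — is held fixed.
Fact (3) shares the background with a different thing (the cipher) — counterexample.
(Fact (5) would refute a reading with focus on the recipient — but that is not what the question asks.)

3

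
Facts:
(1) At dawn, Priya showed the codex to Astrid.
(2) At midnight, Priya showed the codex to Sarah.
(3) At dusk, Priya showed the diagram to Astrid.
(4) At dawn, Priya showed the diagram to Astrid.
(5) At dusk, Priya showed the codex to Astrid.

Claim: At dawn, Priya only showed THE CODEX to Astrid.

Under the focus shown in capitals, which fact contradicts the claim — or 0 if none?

Focus (in capitals) is "the codex" — the thing. "Only" excludes alternative things while holding fixed Priya as agent and Astrid as recipient and at dawn as setting.
Fact (4) matches on Priya as agent and Astrid as recipient and at dawn as setting, but has thing = the diagram instead. That refutes the claim.

4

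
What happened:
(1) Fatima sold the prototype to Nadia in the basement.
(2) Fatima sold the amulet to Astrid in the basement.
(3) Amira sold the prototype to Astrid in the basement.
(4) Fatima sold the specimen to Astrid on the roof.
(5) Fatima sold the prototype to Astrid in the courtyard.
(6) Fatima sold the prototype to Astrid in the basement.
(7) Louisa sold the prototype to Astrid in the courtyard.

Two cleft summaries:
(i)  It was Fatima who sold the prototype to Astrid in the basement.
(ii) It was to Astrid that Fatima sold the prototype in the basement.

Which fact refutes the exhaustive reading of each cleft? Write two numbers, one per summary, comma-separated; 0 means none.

(i): focus "Fatima". Looking for the prototype as thing and Astrid as recipient and in the basement as setting with some other agent — fact (3) has Amira there. Refuted.
(ii): focus "Astrid". Looking for Fatima as agent and the prototype as thing and in the basement as setting with some other recipient — fact (1) has Nadia there. Refuted.

3, 1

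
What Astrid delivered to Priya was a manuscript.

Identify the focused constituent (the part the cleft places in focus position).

In a pseudo-cleft "What ... was X", the post-copular constituent X is the focus.
Here the focus is "a manuscript". The backgrounded (presupposed) material includes "Astrid" and "to Priya".

a manuscript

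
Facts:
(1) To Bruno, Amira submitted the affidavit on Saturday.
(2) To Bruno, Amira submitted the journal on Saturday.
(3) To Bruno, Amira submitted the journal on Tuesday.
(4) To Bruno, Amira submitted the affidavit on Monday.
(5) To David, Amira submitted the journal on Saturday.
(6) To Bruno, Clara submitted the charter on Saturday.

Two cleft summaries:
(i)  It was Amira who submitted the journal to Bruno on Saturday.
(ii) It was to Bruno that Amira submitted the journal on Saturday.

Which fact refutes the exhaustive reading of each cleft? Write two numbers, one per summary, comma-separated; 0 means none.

0, 5

Summary (i) focuses "Amira" (the agent); background the journal as thing and Bruno as recipient and on Saturday as setting. No fact matches that background with a different agent, so 0.
Summary (ii) focuses "Bruno" (the recipient); background Amira as agent and the journal as thing and on Saturday as setting. Fact (5) matches that background with recipient = David — refutes (ii).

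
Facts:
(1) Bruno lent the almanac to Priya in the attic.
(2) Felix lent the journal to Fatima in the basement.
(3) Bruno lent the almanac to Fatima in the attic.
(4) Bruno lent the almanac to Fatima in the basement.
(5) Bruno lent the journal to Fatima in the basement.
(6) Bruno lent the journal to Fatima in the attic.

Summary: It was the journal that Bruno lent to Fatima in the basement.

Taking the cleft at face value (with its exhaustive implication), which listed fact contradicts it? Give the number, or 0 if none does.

Focus of the cleft: "the journal" (the thing). Presupposed background: agent = Bruno, recipient = Fatima, setting = in the basement.
Exhaustivity: the journal is the only thing satisfying that background.
Fact (4) shares the background but with thing = the almanac; exhaustivity is violated.

4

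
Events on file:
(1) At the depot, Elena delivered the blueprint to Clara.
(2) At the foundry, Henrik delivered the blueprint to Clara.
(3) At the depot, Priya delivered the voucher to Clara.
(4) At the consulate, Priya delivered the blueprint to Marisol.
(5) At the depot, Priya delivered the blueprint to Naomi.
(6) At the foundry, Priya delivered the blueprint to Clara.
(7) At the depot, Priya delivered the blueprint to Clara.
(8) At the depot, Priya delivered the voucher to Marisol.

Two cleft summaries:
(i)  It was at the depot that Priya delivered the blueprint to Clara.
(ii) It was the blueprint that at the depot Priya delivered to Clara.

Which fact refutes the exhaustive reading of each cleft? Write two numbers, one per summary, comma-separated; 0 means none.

6, 3

Summary (i) focuses "at the depot" (the setting); background Priya as agent and the blueprint as thing and Clara as recipient. Fact (6) matches that background with setting = at the foundry — refutes (i).
Summary (ii) focuses "the blueprint" (the thing); background Priya as agent and Clara as recipient and at the depot as setting. Fact (3) matches that background with thing = the voucher — refutes (ii).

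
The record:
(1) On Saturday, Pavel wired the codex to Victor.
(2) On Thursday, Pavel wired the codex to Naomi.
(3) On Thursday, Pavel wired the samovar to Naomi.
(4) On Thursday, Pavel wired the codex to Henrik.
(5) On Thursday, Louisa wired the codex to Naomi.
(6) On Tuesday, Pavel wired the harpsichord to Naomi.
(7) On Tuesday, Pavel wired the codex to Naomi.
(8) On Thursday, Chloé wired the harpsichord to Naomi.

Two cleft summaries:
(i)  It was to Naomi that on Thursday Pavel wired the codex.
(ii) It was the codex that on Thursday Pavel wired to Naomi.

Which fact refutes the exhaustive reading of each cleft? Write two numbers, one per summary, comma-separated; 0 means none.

(i): focus "Naomi". Looking for agent = Pavel, thing = the codex, setting = on Thursday with some other recipient — fact (4) has Henrik there. Refuted.
(ii): focus "the codex". Looking for agent = Pavel, recipient = Naomi, setting = on Thursday with some other thing — fact (3) has the samovar there. Refuted.

4, 3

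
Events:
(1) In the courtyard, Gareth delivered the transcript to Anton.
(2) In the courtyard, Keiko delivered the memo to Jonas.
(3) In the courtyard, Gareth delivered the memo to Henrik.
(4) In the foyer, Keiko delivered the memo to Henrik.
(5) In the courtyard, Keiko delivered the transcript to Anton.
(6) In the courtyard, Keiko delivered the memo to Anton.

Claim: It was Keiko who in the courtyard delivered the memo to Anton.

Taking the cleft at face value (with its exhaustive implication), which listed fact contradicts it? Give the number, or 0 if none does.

0

The cleft puts "Keiko" in focus and presupposes the open proposition with thing = the memo, recipient = Anton, setting = in the courtyard.
The exhaustive reading says no other agent fits that background.
No listed fact matches the background with a different agent. Exhaustivity holds.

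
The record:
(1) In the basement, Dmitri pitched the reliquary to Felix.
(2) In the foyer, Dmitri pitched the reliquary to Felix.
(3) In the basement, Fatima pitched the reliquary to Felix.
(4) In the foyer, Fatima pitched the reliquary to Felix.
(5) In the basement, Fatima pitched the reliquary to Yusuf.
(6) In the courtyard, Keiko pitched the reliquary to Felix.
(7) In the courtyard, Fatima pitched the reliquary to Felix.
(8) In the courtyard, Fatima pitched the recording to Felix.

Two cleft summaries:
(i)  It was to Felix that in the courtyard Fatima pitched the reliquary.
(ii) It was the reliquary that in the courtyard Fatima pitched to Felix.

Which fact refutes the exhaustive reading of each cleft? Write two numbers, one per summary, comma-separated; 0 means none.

0, 8

(i): focus "Felix". No fact shares same agent, thing, setting (Fatima / the reliquary / in the courtyard) with a different recipient. 0.
(ii): focus "the reliquary". Looking for same agent, recipient, setting (Fatima / Felix / in the courtyard) with some other thing — fact (8) has the recording there. Refuted.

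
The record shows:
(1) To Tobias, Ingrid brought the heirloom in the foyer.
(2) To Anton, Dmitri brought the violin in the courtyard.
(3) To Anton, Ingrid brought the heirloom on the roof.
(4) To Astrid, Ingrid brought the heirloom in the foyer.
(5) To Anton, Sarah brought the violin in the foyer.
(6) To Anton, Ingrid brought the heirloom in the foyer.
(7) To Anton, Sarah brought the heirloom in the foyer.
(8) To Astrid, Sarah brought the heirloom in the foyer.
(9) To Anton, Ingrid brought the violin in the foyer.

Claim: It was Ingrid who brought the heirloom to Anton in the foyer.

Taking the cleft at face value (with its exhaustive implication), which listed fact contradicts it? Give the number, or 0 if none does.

7

The cleft puts "Ingrid" in focus and presupposes the open proposition with the heirloom as thing and Anton as recipient and in the foyer as setting.
Exhaustivity: Ingrid is the only agent satisfying that background.
But fact (7) also has the heirloom as thing and Anton as recipient and in the foyer as setting, with agent = Sarah — so the exhaustive reading fails.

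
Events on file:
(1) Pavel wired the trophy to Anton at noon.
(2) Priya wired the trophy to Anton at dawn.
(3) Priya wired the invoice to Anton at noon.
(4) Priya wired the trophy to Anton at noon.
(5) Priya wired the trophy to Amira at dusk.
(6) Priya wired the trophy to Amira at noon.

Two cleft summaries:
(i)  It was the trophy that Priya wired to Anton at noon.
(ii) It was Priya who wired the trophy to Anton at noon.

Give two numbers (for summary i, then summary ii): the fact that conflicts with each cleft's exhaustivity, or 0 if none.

3, 1

Summary (i) focuses "the trophy" (the thing); background same agent, recipient, setting (Priya / Anton / at noon). Fact (3) matches that background with thing = the invoice — refutes (i).
Summary (ii) focuses "Priya" (the agent); background same thing, recipient, setting (the trophy / Anton / at noon). Fact (1) matches that background with agent = Pavel — refutes (ii).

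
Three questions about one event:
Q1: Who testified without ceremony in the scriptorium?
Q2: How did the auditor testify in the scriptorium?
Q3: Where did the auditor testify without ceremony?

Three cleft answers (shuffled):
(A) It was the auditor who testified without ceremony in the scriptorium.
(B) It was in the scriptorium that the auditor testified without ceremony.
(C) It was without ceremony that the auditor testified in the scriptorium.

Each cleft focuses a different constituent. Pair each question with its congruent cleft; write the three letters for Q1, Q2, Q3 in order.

ACB

Q1 asks about the subject (agent); cleft (A) focuses "the auditor", which is the subject (agent) — so Q1 → A.
Q2 asks about the manner; cleft (C) focuses "without ceremony", which is the manner — so Q2 → C.
Q3 asks about the location; cleft (B) focuses "in the scriptorium", which is the location — so Q3 → B.
Mapping: Q1→A, Q2→C, Q3→B.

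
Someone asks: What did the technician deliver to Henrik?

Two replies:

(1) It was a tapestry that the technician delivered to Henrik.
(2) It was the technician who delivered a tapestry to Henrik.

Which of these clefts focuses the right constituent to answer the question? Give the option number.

The question word "what" targets the direct object.
Option (1) clefts "a tapestry" — that matches what the question asks about.
Option (2) clefts "the technician" — the subject (agent), not what was asked.
So the congruent reply is (1).

1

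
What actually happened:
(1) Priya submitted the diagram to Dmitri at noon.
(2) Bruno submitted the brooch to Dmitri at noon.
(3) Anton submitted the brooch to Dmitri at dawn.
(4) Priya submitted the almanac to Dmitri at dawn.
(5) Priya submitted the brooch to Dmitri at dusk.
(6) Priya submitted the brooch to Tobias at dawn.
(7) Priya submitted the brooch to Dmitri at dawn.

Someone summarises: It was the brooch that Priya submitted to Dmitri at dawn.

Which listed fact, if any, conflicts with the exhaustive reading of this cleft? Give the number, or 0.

The cleft puts "the brooch" in focus and presupposes the open proposition with Priya as agent and Dmitri as recipient and at dawn as setting.
Exhaustivity: the brooch is the only thing satisfying that background.
But fact (4) also has Priya as agent and Dmitri as recipient and at dawn as setting, with thing = the almanac — so the exhaustive reading fails.

4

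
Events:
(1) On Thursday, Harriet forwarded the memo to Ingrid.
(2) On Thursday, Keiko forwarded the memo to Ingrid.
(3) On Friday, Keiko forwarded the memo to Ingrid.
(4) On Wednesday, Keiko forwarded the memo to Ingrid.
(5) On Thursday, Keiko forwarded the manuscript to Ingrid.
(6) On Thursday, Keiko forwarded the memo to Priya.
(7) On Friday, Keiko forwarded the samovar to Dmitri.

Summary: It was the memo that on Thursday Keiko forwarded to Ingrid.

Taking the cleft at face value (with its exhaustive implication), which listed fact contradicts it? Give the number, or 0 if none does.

Focus of the cleft: "the memo" (the thing). Presupposed background: Keiko as agent and Ingrid as recipient and on Thursday as setting.
The exhaustive reading says no other thing fits that background.
Fact (5) shares the background but with thing = the manuscript; exhaustivity is violated.

5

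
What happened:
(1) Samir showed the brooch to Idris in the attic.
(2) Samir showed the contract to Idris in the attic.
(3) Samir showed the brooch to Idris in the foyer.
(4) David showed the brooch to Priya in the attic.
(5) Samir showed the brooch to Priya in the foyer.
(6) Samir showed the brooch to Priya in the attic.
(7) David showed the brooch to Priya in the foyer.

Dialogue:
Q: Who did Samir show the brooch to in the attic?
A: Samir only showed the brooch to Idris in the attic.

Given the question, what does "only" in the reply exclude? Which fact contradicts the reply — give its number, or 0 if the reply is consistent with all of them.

6

Answering "Who did ... to ...?" puts focus on the recipient — here, "Idris".
"Only" then excludes alternative recipients while the background — Samir as agent and the brooch as thing and in the attic as setting — is held fixed.
Fact (6) shares the background with a different recipient (Priya) — counterexample.
(Fact (2) would refute a reading with focus on the thing — but that is not what the question asks.)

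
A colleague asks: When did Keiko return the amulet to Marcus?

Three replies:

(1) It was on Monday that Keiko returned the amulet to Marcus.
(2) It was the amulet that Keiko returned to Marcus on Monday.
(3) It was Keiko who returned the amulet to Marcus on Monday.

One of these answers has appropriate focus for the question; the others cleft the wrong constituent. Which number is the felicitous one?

The question word "when" targets the time.
Option (1) clefts "on Monday" — that matches what the question asks about.
Option (2) clefts "the amulet" — the direct object, not what was asked.
Option (3) clefts "Keiko" — the subject (agent), not what was asked.
So the congruent reply is (1).

1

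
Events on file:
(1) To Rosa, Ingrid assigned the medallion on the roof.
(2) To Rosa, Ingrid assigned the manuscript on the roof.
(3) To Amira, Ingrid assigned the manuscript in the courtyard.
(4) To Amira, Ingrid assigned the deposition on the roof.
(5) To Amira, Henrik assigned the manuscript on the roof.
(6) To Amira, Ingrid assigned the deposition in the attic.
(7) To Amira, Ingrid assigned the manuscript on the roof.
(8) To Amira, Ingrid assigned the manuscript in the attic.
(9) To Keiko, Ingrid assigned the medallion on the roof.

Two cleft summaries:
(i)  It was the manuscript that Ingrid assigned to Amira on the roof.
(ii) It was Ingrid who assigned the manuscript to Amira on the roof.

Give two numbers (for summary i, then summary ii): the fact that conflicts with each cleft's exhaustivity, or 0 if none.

4, 5

(i): focus "the manuscript". Looking for same agent, recipient, setting (Ingrid / Amira / on the roof) with some other thing — fact (4) has the deposition there. Refuted.
(ii): focus "Ingrid". Looking for same thing, recipient, setting (the manuscript / Amira / on the roof) with some other agent — fact (5) has Henrik there. Refuted.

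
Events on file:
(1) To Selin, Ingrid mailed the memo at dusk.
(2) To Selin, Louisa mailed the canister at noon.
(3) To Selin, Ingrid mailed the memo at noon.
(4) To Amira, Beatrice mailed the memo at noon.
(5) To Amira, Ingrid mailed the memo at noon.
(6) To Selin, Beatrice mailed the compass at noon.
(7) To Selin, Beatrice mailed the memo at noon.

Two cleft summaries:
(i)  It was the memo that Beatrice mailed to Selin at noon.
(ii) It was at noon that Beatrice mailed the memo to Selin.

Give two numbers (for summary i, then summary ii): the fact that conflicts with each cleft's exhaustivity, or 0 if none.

(i): focus "the memo". Looking for Beatrice as agent and Selin as recipient and at noon as setting with some other thing — fact (6) has the compass there. Refuted.
(ii): focus "at noon". No fact shares Beatrice as agent and the memo as thing and Selin as recipient with a different setting. 0.

6, 0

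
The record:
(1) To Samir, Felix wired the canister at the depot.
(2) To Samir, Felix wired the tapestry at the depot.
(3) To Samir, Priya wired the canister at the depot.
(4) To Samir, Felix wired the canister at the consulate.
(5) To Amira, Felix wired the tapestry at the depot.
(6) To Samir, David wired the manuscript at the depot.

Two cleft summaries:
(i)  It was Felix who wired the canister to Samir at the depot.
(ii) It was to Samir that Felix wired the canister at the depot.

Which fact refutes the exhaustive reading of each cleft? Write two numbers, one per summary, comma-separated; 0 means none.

Summary (i) focuses "Felix" (the agent); background the canister as thing and Samir as recipient and at the depot as setting. Fact (3) matches that background with agent = Priya — refutes (i).
Summary (ii) focuses "Samir" (the recipient); background Felix as agent and the canister as thing and at the depot as setting. No fact matches that background with a different recipient, so 0.

3, 0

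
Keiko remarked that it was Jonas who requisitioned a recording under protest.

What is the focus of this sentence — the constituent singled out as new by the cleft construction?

Jonas

In an it-cleft "It was X that/who ...", the clefted constituent X is the focus; the that/who-clause expresses the presupposed open proposition.
Here the focus is "Jonas". The backgrounded (presupposed) material includes "a recording" and "under protest".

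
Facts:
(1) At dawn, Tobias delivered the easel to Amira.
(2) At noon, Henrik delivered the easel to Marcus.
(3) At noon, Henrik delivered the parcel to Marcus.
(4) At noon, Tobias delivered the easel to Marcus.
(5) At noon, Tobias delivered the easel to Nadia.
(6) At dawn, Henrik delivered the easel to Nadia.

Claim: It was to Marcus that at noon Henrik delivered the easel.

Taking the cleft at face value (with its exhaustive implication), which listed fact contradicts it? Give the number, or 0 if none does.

0

The cleft puts "Marcus" in focus and presupposes the open proposition with same agent, thing, setting (Henrik / the easel / at noon).
The exhaustive reading says no other recipient fits that background.
Every other fact differs from the presupposition on some backgrounded slot, so none challenges the exhaustivity.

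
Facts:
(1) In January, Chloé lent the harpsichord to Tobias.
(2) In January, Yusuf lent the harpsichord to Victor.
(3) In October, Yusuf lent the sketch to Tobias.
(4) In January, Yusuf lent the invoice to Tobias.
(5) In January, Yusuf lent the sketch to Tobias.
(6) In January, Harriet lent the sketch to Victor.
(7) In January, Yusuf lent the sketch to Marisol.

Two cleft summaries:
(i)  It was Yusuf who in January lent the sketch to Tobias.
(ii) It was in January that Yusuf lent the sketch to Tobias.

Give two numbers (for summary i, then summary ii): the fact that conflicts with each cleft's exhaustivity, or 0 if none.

(i): focus "Yusuf". No fact shares thing = the sketch, recipient = Tobias, setting = in January with a different agent. 0.
(ii): focus "in January". Looking for agent = Yusuf, thing = the sketch, recipient = Tobias with some other setting — fact (3) has in October there. Refuted.

0, 3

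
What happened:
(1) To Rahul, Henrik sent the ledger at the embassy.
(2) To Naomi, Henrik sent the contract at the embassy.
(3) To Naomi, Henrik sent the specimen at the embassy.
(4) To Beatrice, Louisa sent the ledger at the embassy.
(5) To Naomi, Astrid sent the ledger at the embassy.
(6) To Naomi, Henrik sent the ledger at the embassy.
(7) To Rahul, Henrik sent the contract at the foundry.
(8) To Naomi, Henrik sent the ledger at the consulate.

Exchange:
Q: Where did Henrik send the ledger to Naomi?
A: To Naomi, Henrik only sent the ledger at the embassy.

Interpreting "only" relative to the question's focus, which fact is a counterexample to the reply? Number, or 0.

The question "Where did ...?" targets the setting, so in the reply the focus falls on "at the embassy".
"Only" then excludes alternative settings while the background — Henrik as agent and the ledger as thing and Naomi as recipient — is held fixed.
Fact (8) keeps Henrik as agent and the ledger as thing and Naomi as recipient but has setting = at the consulate; that refutes the reply.
(Fact (1) would refute a reading with focus on the recipient — but that is not what the question asks.)

8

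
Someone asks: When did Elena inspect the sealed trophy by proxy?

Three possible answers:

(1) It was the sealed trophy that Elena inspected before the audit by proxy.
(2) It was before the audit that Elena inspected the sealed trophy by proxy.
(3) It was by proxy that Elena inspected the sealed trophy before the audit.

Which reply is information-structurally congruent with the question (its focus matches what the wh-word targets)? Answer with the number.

The question word "when" targets the time.
Option (1) clefts "the sealed trophy" — the direct object, not what was asked.
Option (2) clefts "before the audit" — that matches what the question asks about.
Option (3) clefts "by proxy" — the manner, not what was asked.
So the congruent reply is (2).

2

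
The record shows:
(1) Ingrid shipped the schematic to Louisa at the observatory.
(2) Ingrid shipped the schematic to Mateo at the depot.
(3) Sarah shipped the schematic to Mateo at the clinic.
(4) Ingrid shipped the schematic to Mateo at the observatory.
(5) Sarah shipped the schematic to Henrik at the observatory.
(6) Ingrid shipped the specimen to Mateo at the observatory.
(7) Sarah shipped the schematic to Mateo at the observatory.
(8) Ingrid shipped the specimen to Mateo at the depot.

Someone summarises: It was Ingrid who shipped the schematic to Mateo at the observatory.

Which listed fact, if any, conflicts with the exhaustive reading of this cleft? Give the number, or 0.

7

The cleft puts "Ingrid" in focus and presupposes the open proposition with same thing, recipient, setting (the schematic / Mateo / at the observatory).
Exhaustivity: Ingrid is the only agent satisfying that background.
But fact (7) also has same thing, recipient, setting (the schematic / Mateo / at the observatory), with agent = Sarah — so the exhaustive reading fails.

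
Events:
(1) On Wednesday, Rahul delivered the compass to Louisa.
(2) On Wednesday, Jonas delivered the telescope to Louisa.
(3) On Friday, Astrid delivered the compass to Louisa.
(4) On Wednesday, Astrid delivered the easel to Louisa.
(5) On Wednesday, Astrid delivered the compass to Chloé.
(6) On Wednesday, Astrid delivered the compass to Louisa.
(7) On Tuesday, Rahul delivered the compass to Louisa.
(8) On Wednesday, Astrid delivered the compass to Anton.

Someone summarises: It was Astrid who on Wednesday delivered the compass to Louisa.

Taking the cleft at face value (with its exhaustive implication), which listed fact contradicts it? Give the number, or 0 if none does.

Focus of the cleft: "Astrid" (the agent). Presupposed background: same thing, recipient, setting (the compass / Louisa / on Wednesday).
Exhaustivity: Astrid is the only agent satisfying that background.
Fact (1) shares the background but with agent = Rahul; exhaustivity is violated.

1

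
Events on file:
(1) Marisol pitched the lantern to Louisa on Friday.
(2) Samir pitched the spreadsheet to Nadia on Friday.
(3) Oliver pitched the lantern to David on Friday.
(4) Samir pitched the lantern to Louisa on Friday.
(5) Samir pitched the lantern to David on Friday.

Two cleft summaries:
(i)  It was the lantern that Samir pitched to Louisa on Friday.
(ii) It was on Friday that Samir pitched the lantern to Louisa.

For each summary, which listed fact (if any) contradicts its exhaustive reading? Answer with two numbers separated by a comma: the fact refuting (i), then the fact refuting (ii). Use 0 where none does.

0, 0

Summary (i) focuses "the lantern" (the thing); background agent = Samir, recipient = Louisa, setting = on Friday. No fact matches that background with a different thing, so 0.
Summary (ii) focuses "on Friday" (the setting); background agent = Samir, thing = the lantern, recipient = Louisa. No fact matches that background with a different setting, so 0.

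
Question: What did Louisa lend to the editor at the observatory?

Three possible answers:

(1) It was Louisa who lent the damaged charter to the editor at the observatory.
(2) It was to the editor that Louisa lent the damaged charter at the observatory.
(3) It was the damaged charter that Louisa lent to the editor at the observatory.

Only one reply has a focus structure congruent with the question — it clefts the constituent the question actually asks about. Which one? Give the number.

3

The question word "what" targets the direct object.
Option (1) clefts "Louisa" — the subject (agent), not what was asked.
Option (2) clefts "to the editor" — the recipient, not what was asked.
Option (3) clefts "the damaged charter" — that matches what the question asks about.
So the congruent reply is (3).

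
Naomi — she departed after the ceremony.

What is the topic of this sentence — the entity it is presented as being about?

The construction explicitly marks "Naomi" as what the sentence is about — the topic.
The remainder of the clause is the comment (what is said about the topic).

Naomi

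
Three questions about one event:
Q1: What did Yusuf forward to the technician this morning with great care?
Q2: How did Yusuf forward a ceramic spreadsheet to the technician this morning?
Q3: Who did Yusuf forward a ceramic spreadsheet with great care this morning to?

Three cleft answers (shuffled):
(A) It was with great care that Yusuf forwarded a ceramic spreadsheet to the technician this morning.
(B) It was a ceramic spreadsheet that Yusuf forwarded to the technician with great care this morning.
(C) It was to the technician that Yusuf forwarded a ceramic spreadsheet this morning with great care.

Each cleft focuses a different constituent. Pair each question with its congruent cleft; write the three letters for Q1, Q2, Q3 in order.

Q1 asks about the direct object; cleft (B) focuses "a ceramic spreadsheet", which is the direct object — so Q1 → B.
Q2 asks about the manner; cleft (A) focuses "with great care", which is the manner — so Q2 → A.
Q3 asks about the recipient; cleft (C) focuses "to the technician", which is the recipient — so Q3 → C.
Mapping: Q1→B, Q2→A, Q3→C.

BAC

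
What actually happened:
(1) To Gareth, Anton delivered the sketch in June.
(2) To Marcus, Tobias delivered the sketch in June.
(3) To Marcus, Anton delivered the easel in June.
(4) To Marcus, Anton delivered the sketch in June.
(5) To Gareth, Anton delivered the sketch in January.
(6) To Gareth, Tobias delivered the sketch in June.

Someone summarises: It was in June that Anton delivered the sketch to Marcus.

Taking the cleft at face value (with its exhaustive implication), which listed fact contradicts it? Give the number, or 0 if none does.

Focus of the cleft: "in June" (the setting). Presupposed background: agent = Anton, thing = the sketch, recipient = Marcus.
The exhaustive reading says no other setting fits that background.
Every other fact differs from the presupposition on some backgrounded slot, so none challenges the exhaustivity.

0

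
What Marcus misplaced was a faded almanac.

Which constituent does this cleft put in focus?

a faded almanac

In a pseudo-cleft "What ... was X", the post-copular constituent X is the focus.
Here the focus is "a faded almanac". The backgrounded (presupposed) material includes "Marcus".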